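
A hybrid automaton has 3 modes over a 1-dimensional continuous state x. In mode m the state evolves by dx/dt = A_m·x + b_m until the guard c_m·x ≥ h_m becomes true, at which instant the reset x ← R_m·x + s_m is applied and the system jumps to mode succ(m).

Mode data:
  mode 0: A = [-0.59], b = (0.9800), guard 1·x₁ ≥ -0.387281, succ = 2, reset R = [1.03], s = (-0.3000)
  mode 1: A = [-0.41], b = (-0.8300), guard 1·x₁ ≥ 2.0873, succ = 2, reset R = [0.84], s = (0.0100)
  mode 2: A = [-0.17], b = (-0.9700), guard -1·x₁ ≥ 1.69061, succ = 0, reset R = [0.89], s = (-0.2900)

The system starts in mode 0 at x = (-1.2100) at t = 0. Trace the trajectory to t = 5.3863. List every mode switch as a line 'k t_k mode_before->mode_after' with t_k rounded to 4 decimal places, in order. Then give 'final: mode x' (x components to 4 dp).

1 0.5723 0->2
2 1.8707 2->0
3 2.7572 0->2
4 4.0556 2->0
5 4.9420 0->2
final: 2 -1.0632

Mode 0: guard c·x = -0.3873 hit at Δt = 0.5723 (t = 0.5723), x⁻ = (-0.3873) → reset → x⁺ = (-0.6989), jump to mode 2
Mode 2: guard c·x = 1.6906 hit at Δt = 1.2984 (t = 1.8707), x⁻ = (-1.6906) → reset → x⁺ = (-1.7946), jump to mode 0
Mode 0: guard c·x = -0.3873 hit at Δt = 0.8864 (t = 2.7572), x⁻ = (-0.3873) → reset → x⁺ = (-0.6989), jump to mode 2
Mode 2: guard c·x = 1.6906 hit at Δt = 1.2984 (t = 4.0556), x⁻ = (-1.6906) → reset → x⁺ = (-1.7946), jump to mode 0
Mode 0: guard c·x = -0.3873 hit at Δt = 0.8864 (t = 4.9420), x⁻ = (-0.3873) → reset → x⁺ = (-0.6989), jump to mode 2
Mode 2: flow for 0.4443 to horizon, guard not reached → x = (-1.0632)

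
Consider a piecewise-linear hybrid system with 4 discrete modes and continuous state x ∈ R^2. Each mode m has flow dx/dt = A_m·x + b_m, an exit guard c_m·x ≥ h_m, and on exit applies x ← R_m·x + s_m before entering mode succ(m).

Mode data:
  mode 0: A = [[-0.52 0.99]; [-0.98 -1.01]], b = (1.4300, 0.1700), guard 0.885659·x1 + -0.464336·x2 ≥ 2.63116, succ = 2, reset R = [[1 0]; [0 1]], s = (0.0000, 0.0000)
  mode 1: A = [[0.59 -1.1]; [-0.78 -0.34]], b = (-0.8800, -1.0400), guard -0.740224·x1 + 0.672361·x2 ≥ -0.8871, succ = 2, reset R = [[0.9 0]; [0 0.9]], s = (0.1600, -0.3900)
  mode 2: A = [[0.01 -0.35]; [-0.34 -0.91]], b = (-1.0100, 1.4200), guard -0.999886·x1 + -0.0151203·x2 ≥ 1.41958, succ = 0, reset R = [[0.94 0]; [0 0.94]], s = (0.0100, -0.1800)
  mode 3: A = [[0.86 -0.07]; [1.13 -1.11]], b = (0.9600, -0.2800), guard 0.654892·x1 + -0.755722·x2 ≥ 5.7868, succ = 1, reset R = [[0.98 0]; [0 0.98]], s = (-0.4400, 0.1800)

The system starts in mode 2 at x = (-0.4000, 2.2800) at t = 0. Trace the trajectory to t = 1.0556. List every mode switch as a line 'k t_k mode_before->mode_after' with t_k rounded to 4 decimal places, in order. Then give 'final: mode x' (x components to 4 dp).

Mode 2: guard c·x = 1.4196 hit at Δt = 0.5900 (t = 0.5900), x⁻ = (-1.4520, 2.1324) → reset → x⁺ = (-1.3549, 1.8244), jump to mode 0
Mode 0: flow for 0.4656 to horizon, guard not reached → x = (0.1956, 1.3743)

1 0.5900 2->0
final: 0 0.1956 1.3743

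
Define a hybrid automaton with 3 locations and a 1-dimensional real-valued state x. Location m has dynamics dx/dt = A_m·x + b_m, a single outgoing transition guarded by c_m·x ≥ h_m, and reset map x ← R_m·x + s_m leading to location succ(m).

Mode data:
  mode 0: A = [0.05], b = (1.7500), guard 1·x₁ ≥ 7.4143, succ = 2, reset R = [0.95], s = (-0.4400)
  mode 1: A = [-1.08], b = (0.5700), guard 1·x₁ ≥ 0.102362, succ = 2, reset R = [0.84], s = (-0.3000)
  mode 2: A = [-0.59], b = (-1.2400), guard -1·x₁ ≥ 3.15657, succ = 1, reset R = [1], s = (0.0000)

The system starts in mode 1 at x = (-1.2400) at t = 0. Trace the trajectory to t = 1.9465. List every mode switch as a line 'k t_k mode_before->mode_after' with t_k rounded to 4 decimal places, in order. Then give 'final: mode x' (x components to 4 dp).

Mode 1: guard c·x = 0.1024 hit at Δt = 1.3189 (t = 1.3189), x⁻ = (0.1024) → reset → x⁺ = (-0.2140), jump to mode 2
Mode 2: flow for 0.6276 to horizon, guard not reached → x = (-0.7982)

1 1.3189 1->2
final: 2 -0.7982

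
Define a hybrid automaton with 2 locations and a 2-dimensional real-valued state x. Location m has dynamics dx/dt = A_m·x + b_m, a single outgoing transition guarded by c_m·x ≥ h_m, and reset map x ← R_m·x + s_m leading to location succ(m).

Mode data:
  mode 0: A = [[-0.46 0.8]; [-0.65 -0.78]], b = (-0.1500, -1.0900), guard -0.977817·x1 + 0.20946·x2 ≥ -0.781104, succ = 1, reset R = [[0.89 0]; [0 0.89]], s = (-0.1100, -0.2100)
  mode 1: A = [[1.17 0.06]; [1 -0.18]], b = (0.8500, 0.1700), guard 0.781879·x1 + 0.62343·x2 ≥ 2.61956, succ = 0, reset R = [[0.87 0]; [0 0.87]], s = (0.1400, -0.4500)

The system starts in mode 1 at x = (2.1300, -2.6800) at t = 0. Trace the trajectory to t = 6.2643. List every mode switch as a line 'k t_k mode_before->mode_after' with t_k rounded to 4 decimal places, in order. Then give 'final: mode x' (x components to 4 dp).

1 0.4705 1->0
2 1.7363 0->1
3 3.0721 1->0
4 4.3433 0->1
5 5.5513 1->0
final: 0 1.4917 -1.4797

Mode 1: guard c·x = 2.6196 hit at Δt = 0.4705 (t = 0.4705), x⁻ = (4.1522, -1.0056) → reset → x⁺ = (3.7524, -1.3249), jump to mode 0
Mode 0: guard c·x = -0.7811 hit at Δt = 1.2658 (t = 1.7363), x⁻ = (0.3197, -2.2368) → reset → x⁺ = (0.1745, -2.2008), jump to mode 1
Mode 1: guard c·x = 2.6196 hit at Δt = 1.3358 (t = 3.0721), x⁻ = (3.2642, 0.1080) → reset → x⁺ = (2.9799, -0.3560), jump to mode 0
Mode 0: guard c·x = -0.7811 hit at Δt = 1.2712 (t = 4.3433), x⁻ = (0.4168, -1.7835) → reset → x⁺ = (0.2609, -1.7973), jump to mode 1
Mode 1: guard c·x = 2.6196 hit at Δt = 1.2080 (t = 5.5513), x⁻ = (3.1358, 0.2691) → reset → x⁺ = (2.8681, -0.2159), jump to mode 0
Mode 0: flow for 0.7130 to horizon, guard not reached → x = (1.4917, -1.4797)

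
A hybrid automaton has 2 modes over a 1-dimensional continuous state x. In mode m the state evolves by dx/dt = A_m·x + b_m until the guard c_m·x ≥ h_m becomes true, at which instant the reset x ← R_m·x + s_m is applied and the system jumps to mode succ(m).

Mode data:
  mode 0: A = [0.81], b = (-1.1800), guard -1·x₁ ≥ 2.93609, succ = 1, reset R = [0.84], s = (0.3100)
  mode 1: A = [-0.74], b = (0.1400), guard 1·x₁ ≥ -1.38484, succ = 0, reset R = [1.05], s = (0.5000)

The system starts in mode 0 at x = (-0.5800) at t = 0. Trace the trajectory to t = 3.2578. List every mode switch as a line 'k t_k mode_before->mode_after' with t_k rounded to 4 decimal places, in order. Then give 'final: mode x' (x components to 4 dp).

Mode 0: guard c·x = 2.9361 hit at Δt = 0.9489 (t = 0.9489), x⁻ = (-2.9361) → reset → x⁺ = (-2.1563), jump to mode 1
Mode 1: guard c·x = -1.3848 hit at Δt = 0.5390 (t = 1.4879), x⁻ = (-1.3848) → reset → x⁺ = (-0.9541), jump to mode 0
Mode 0: guard c·x = 2.9361 hit at Δt = 0.7407 (t = 2.2286), x⁻ = (-2.9361) → reset → x⁺ = (-2.1563), jump to mode 1
Mode 1: guard c·x = -1.3848 hit at Δt = 0.5390 (t = 2.7676), x⁻ = (-1.3848) → reset → x⁺ = (-0.9541), jump to mode 0
Mode 0: flow for 0.4902 to horizon, guard not reached → x = (-2.1291)

1 0.9489 0->1
2 1.4879 1->0
3 2.2286 0->1
4 2.7676 1->0
final: 0 -2.1291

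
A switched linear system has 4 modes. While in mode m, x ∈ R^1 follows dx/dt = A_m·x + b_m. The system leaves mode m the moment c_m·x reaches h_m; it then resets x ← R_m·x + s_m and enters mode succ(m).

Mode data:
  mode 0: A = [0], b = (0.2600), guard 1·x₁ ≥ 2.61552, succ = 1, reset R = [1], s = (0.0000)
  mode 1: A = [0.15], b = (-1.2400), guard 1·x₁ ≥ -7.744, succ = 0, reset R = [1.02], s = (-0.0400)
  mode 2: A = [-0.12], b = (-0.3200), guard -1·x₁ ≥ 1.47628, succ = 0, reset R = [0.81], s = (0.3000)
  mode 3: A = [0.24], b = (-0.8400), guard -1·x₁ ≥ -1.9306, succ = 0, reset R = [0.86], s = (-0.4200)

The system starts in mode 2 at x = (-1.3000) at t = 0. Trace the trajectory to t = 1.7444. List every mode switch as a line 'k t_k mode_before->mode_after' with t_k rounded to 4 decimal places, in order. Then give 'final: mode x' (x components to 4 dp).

Mode 2: guard c·x = 1.4763 hit at Δt = 1.1508 (t = 1.1508), x⁻ = (-1.4763) → reset → x⁺ = (-0.8958), jump to mode 0
Mode 0: flow for 0.5936 to horizon, guard not reached → x = (-0.7415)

1 1.1508 2->0
final: 0 -0.7415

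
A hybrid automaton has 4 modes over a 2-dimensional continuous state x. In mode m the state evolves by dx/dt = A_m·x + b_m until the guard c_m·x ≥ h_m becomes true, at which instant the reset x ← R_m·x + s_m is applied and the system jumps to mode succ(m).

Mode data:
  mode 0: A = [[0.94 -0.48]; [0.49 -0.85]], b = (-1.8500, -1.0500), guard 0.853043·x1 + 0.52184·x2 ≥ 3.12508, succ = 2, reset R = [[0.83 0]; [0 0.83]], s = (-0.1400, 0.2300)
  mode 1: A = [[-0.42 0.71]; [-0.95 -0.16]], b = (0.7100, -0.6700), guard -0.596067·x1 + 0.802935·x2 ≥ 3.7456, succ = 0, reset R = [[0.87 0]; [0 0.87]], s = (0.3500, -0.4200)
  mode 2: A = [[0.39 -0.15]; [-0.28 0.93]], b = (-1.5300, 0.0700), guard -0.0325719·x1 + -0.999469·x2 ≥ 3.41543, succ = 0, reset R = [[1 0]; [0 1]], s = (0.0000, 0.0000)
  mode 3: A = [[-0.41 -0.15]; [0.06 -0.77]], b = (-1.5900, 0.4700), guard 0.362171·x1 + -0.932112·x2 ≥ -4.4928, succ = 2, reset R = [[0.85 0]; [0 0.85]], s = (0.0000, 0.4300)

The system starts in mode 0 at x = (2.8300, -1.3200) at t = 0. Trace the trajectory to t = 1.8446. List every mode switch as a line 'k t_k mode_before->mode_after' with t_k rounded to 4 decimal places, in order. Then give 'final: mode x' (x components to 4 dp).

1 0.6457 0->2
final: 2 2.8667 -2.1524

Mode 0: guard c·x = 3.1251 hit at Δt = 0.6457 (t = 0.6457), x⁻ = (3.9422, -0.4556) → reset → x⁺ = (3.1320, -0.1482), jump to mode 2
Mode 2: flow for 1.1989 to horizon, guard not reached → x = (2.8667, -2.1524)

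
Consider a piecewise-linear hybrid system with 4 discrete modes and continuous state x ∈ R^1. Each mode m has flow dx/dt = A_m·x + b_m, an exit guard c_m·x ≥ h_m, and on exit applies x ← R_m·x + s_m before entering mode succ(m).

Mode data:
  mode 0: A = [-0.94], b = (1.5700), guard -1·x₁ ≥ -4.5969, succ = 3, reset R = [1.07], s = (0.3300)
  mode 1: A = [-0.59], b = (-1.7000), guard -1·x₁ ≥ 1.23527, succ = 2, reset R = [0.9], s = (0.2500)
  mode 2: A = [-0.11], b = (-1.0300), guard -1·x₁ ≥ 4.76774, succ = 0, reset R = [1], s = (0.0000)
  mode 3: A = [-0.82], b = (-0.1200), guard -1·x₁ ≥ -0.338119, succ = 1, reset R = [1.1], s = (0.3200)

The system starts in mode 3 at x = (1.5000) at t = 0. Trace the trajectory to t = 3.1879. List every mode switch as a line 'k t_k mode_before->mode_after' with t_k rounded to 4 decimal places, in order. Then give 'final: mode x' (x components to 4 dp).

1 1.4918 3->1
2 2.8055 1->2
final: 2 -1.2119

Mode 3: guard c·x = -0.3381 hit at Δt = 1.4918 (t = 1.4918), x⁻ = (0.3381) → reset → x⁺ = (0.6919), jump to mode 1
Mode 1: guard c·x = 1.2353 hit at Δt = 1.3137 (t = 2.8055), x⁻ = (-1.2353) → reset → x⁺ = (-0.8617), jump to mode 2
Mode 2: flow for 0.3824 to horizon, guard not reached → x = (-1.2119)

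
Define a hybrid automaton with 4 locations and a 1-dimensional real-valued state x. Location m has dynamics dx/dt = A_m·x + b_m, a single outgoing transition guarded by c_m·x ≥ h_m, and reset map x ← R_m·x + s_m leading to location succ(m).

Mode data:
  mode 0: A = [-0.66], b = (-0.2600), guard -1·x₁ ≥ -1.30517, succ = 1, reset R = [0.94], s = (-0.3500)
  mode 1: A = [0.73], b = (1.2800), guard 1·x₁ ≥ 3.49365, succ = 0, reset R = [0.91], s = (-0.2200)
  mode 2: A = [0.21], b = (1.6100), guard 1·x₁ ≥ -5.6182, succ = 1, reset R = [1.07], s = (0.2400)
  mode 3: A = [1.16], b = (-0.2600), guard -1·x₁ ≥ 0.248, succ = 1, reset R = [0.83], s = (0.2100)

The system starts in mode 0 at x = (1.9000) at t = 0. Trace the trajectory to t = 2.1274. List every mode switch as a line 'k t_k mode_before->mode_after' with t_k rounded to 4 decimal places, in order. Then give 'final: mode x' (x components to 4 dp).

1 0.4548 0->1
2 1.4008 1->0
final: 0 1.6819

Mode 0: guard c·x = -1.3052 hit at Δt = 0.4548 (t = 0.4548), x⁻ = (1.3052) → reset → x⁺ = (0.8769), jump to mode 1
Mode 1: guard c·x = 3.4937 hit at Δt = 0.9460 (t = 1.4008), x⁻ = (3.4937) → reset → x⁺ = (2.9592), jump to mode 0
Mode 0: flow for 0.7266 to horizon, guard not reached → x = (1.6819)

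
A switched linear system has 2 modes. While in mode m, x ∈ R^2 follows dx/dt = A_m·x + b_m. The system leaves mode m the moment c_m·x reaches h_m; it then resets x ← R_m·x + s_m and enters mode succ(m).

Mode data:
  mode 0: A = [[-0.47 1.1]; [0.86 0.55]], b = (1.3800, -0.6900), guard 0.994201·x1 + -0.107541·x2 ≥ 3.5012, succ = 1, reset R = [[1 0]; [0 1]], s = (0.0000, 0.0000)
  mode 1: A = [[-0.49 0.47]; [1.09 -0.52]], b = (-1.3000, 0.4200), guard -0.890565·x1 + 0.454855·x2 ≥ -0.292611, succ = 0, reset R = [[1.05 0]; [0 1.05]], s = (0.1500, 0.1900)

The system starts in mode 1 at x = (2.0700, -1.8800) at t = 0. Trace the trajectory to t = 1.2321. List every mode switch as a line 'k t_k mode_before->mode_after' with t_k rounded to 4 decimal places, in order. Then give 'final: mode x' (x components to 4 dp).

1 0.8403 1->0
final: 0 0.7737 -0.1275

Mode 1: guard c·x = -0.2926 hit at Δt = 0.8403 (t = 0.8403), x⁻ = (0.2191, -0.2144) → reset → x⁺ = (0.3800, -0.0351), jump to mode 0
Mode 0: flow for 0.3918 to horizon, guard not reached → x = (0.7737, -0.1275)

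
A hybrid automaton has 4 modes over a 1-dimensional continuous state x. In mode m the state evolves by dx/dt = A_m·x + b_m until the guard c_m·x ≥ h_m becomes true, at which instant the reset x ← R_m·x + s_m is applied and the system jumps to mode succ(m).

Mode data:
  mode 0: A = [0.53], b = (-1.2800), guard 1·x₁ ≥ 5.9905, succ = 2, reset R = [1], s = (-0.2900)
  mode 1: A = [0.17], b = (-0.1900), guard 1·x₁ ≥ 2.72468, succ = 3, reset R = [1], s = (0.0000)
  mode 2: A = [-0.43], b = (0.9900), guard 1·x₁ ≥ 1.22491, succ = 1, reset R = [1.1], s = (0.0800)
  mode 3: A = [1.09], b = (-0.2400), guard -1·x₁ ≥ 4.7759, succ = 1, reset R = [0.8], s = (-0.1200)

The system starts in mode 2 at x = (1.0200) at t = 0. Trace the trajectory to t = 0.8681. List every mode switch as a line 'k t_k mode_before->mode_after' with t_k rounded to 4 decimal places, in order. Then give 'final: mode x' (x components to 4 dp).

Mode 2: guard c·x = 1.2249 hit at Δt = 0.4049 (t = 0.4049), x⁻ = (1.2249) → reset → x⁺ = (1.4274), jump to mode 1
Mode 1: flow for 0.4632 to horizon, guard not reached → x = (1.4528)

1 0.4049 2->1
final: 1 1.4528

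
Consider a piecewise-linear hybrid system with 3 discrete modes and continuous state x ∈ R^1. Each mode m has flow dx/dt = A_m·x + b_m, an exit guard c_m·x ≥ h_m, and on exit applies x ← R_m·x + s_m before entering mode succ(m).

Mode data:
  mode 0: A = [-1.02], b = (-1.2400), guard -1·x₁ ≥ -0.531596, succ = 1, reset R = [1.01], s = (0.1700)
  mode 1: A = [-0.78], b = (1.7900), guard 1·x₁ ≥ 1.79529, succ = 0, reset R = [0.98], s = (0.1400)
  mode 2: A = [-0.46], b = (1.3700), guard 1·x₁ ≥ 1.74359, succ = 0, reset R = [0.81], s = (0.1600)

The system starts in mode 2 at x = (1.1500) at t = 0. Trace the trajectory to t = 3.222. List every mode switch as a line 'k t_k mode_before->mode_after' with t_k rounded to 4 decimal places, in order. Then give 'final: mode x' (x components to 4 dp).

Mode 2: guard c·x = 1.7436 hit at Δt = 0.8534 (t = 0.8534), x⁻ = (1.7436) → reset → x⁺ = (1.5723), jump to mode 0
Mode 0: guard c·x = -0.5316 hit at Δt = 0.4581 (t = 1.3115), x⁻ = (0.5316) → reset → x⁺ = (0.7069), jump to mode 1
Mode 1: guard c·x = 1.7953 hit at Δt = 1.4826 (t = 2.7941), x⁻ = (1.7953) → reset → x⁺ = (1.8994), jump to mode 0
Mode 0: flow for 0.4279 to horizon, guard not reached → x = (0.7977)

1 0.8534 2->0
2 1.3115 0->1
3 2.7941 1->0
final: 0 0.7977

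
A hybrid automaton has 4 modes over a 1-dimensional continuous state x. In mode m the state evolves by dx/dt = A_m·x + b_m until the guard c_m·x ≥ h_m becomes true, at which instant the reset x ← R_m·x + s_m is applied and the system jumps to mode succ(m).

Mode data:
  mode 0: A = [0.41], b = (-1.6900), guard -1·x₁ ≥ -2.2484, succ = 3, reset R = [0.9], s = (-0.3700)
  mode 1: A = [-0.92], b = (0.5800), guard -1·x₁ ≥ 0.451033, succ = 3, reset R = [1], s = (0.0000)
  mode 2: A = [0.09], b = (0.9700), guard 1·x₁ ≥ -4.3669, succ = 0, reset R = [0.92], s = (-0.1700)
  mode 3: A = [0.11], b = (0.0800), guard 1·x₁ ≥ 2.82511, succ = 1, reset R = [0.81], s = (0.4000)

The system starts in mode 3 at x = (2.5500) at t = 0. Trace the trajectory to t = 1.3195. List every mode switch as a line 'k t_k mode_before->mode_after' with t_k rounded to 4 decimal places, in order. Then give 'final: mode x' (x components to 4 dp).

1 0.7328 3->1
final: 1 1.8299

Mode 3: guard c·x = 2.8251 hit at Δt = 0.7328 (t = 0.7328), x⁻ = (2.8251) → reset → x⁺ = (2.6883), jump to mode 1
Mode 1: flow for 0.5867 to horizon, guard not reached → x = (1.8299)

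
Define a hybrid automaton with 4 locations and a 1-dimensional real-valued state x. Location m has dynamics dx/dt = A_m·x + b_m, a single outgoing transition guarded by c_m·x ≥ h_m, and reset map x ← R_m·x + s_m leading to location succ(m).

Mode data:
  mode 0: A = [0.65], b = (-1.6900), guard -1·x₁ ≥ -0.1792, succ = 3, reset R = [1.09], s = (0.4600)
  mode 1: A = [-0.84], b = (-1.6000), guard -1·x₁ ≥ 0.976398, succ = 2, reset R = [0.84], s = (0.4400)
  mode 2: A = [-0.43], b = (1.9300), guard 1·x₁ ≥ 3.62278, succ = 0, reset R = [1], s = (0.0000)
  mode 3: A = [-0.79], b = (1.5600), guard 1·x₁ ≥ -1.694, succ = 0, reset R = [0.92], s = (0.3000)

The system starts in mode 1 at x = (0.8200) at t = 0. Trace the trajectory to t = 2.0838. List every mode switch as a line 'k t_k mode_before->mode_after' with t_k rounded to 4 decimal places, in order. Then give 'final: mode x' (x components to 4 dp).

Mode 1: guard c·x = 0.9764 hit at Δt = 1.2818 (t = 1.2818), x⁻ = (-0.9764) → reset → x⁺ = (-0.3802), jump to mode 2
Mode 2: flow for 0.8020 to horizon, guard not reached → x = (1.0399)

1 1.2818 1->2
final: 2 1.0399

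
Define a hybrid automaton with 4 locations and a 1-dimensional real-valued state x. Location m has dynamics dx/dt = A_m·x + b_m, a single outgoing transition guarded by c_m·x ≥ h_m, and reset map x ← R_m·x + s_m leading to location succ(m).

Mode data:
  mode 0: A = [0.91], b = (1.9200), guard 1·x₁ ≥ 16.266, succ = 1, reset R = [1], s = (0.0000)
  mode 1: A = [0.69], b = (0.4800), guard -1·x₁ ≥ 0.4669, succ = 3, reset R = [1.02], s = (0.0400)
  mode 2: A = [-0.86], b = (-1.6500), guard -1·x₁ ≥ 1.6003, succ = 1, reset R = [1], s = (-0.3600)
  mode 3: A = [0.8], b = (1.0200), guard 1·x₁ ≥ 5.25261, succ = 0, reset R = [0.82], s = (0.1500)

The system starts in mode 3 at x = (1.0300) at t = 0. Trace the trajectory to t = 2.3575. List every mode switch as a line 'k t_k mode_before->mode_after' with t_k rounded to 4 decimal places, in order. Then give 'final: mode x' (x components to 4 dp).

Mode 3: guard c·x = 5.2526 hit at Δt = 1.3012 (t = 1.3012), x⁻ = (5.2526) → reset → x⁺ = (4.4571), jump to mode 0
Mode 0: flow for 1.0563 to horizon, guard not reached → x = (15.0624)

1 1.3012 3->0
final: 0 15.0624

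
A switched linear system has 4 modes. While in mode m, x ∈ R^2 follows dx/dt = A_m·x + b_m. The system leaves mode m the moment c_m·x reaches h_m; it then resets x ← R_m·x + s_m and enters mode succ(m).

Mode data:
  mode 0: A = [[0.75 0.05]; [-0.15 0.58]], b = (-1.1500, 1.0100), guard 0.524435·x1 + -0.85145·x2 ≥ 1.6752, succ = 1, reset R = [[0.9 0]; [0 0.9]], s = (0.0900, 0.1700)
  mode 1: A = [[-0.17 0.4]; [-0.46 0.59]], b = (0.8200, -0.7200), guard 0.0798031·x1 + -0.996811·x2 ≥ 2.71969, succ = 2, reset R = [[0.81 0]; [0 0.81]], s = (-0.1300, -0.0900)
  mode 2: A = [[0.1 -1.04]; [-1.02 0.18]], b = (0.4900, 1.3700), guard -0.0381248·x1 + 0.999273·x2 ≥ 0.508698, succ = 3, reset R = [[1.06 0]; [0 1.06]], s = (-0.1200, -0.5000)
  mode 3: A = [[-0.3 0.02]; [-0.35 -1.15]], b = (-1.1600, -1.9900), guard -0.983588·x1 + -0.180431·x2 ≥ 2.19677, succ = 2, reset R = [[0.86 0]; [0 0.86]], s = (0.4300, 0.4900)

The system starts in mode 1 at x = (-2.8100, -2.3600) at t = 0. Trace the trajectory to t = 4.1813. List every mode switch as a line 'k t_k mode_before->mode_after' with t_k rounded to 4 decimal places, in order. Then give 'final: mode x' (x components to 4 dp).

1 0.5733 1->2
2 1.7660 2->3
3 3.3398 3->2
4 3.6586 2->3
final: 3 -1.7784 -0.5644

Mode 1: guard c·x = 2.7197 hit at Δt = 0.5733 (t = 0.5733), x⁻ = (-2.6773, -2.9427) → reset → x⁺ = (-2.2986, -2.4736), jump to mode 2
Mode 2: guard c·x = 0.5087 hit at Δt = 1.1927 (t = 1.7660), x⁻ = (-0.7539, 0.4803) → reset → x⁺ = (-0.9191, 0.0091), jump to mode 3
Mode 3: guard c·x = 2.1968 hit at Δt = 1.5738 (t = 3.3398), x⁻ = (-2.0468, -1.0172) → reset → x⁺ = (-1.3303, -0.3848), jump to mode 2
Mode 2: guard c·x = 0.5087 hit at Δt = 0.3188 (t = 3.6586), x⁻ = (-1.2265, 0.4623) → reset → x⁺ = (-1.4201, -0.0100), jump to mode 3
Mode 3: flow for 0.5227 to horizon, guard not reached → x = (-1.7784, -0.5644)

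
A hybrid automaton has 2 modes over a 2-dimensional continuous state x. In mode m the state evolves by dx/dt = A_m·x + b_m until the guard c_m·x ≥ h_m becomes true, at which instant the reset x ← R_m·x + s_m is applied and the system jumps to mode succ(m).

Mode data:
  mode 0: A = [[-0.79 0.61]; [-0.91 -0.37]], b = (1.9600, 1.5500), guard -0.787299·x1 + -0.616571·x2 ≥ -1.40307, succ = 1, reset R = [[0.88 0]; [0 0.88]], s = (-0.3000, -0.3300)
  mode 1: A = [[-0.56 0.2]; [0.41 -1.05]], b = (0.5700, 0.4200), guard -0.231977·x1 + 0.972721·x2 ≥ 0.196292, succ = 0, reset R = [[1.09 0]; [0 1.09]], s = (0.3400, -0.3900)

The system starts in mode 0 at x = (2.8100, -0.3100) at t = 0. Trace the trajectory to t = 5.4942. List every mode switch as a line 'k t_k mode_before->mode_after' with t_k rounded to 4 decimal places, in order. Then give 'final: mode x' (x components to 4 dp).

1 0.8295 0->1
2 2.2618 1->0
3 4.3618 0->1
final: 1 1.3435 0.4237

Mode 0: guard c·x = -1.4031 hit at Δt = 0.8295 (t = 0.8295), x⁻ = (2.4193, -0.8137) → reset → x⁺ = (1.8290, -1.0460), jump to mode 1
Mode 1: guard c·x = 0.1963 hit at Δt = 1.4323 (t = 2.2618), x⁻ = (1.3917, 0.5337) → reset → x⁺ = (1.8569, 0.1917), jump to mode 0
Mode 0: guard c·x = -1.4031 hit at Δt = 2.1000 (t = 4.3618), x⁻ = (2.1936, -0.5254) → reset → x⁺ = (1.6303, -0.7923), jump to mode 1
Mode 1: flow for 1.1324 to horizon, guard not reached → x = (1.3435, 0.4237)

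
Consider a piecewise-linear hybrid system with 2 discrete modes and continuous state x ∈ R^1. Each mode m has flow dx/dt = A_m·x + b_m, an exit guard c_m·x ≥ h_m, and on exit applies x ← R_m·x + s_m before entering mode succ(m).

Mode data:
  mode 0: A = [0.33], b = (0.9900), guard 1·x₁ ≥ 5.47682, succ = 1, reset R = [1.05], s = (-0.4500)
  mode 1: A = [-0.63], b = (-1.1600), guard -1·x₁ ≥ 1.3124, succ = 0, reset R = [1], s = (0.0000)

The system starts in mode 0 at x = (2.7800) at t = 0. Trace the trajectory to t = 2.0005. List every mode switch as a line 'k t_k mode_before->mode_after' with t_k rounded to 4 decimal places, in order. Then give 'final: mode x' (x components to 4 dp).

1 1.1604 0->1
final: 1 2.3656

Mode 0: guard c·x = 5.4768 hit at Δt = 1.1604 (t = 1.1604), x⁻ = (5.4768) → reset → x⁺ = (5.3007), jump to mode 1
Mode 1: flow for 0.8401 to horizon, guard not reached → x = (2.3656)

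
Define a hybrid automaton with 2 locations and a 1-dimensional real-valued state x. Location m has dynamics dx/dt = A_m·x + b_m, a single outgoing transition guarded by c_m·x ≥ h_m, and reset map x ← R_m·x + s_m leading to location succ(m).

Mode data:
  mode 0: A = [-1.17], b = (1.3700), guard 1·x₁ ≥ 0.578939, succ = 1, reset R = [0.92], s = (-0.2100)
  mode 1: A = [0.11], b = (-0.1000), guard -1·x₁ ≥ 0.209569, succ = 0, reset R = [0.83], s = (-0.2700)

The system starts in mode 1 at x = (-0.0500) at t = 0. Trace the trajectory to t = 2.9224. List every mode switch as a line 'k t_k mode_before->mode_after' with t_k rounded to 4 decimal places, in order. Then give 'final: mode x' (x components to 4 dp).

1 1.3991 1->0
2 2.2568 0->1
final: 1 0.2781

Mode 1: guard c·x = 0.2096 hit at Δt = 1.3991 (t = 1.3991), x⁻ = (-0.2096) → reset → x⁺ = (-0.4439), jump to mode 0
Mode 0: guard c·x = 0.5789 hit at Δt = 0.8577 (t = 2.2568), x⁻ = (0.5789) → reset → x⁺ = (0.3226), jump to mode 1
Mode 1: flow for 0.6656 to horizon, guard not reached → x = (0.2781)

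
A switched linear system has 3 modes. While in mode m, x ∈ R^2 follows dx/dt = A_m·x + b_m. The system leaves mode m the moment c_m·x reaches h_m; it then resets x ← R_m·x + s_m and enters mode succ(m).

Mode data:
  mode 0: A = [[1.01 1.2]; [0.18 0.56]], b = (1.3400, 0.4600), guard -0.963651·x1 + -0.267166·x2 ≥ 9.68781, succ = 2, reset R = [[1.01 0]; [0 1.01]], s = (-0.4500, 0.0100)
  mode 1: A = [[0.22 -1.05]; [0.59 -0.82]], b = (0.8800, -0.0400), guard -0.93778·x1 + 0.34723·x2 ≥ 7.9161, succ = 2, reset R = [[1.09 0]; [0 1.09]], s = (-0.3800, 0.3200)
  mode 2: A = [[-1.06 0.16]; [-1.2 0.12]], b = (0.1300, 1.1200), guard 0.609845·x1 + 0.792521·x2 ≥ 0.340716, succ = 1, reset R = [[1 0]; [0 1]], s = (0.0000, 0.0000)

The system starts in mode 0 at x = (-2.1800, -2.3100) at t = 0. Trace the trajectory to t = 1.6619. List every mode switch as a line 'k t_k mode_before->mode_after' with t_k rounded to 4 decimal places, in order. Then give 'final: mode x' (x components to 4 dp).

1 0.9152 0->2
final: 2 -4.2141 2.3085

Mode 0: guard c·x = 9.6878 hit at Δt = 0.9152 (t = 0.9152), x⁻ = (-8.8640, -4.2895) → reset → x⁺ = (-9.4026, -4.3224), jump to mode 2
Mode 2: flow for 0.7467 to horizon, guard not reached → x = (-4.2141, 2.3085)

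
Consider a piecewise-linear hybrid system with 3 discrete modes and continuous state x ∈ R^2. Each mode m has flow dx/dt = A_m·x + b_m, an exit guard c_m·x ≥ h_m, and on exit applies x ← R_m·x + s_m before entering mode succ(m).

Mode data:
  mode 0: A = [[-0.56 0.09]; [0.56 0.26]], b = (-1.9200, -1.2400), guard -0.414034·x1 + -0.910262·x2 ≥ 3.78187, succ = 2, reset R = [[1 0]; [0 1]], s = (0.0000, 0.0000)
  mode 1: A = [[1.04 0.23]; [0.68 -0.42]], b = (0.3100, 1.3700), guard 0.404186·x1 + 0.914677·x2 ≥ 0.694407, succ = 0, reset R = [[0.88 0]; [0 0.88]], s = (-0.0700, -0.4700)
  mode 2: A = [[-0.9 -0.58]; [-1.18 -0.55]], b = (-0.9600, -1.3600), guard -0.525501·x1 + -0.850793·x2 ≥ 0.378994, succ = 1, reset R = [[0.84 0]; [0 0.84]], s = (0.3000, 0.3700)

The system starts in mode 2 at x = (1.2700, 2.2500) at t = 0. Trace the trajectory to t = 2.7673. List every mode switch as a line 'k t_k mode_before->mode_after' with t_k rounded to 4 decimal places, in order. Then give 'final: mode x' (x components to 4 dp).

Mode 2: guard c·x = 0.3790 hit at Δt = 1.2909 (t = 1.2909), x⁻ = (-0.5691, -0.0940) → reset → x⁺ = (-0.1780, 0.2911), jump to mode 1
Mode 1: guard c·x = 0.6944 hit at Δt = 0.4546 (t = 1.7455), x⁻ = (-0.0362, 0.7752) → reset → x⁺ = (-0.1019, 0.2122), jump to mode 0
Mode 0: flow for 1.0218 to horizon, guard not reached → x = (-1.6037, -1.7486)

1 1.2909 2->1
2 1.7455 1->0
final: 0 -1.6037 -1.7486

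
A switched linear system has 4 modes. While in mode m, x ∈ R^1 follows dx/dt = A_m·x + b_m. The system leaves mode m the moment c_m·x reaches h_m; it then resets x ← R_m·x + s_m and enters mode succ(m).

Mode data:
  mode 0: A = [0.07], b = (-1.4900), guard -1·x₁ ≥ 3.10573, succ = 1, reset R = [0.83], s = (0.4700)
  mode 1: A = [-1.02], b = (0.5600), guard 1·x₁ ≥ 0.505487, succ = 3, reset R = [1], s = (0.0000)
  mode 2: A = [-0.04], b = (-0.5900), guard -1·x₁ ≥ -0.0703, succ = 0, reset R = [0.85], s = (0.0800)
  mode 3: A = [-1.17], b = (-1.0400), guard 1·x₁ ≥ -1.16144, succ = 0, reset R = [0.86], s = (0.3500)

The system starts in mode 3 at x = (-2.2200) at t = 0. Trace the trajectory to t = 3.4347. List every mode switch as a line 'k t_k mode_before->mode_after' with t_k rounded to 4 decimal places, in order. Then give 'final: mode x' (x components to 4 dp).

Mode 3: guard c·x = -1.1614 hit at Δt = 1.3555 (t = 1.3555), x⁻ = (-1.1614) → reset → x⁺ = (-0.6488), jump to mode 0
Mode 0: guard c·x = 3.1057 hit at Δt = 1.5167 (t = 2.8722), x⁻ = (-3.1057) → reset → x⁺ = (-2.1078), jump to mode 1
Mode 1: flow for 0.5625 to horizon, guard not reached → x = (-0.9478)

1 1.3555 3->0
2 2.8722 0->1
final: 1 -0.9478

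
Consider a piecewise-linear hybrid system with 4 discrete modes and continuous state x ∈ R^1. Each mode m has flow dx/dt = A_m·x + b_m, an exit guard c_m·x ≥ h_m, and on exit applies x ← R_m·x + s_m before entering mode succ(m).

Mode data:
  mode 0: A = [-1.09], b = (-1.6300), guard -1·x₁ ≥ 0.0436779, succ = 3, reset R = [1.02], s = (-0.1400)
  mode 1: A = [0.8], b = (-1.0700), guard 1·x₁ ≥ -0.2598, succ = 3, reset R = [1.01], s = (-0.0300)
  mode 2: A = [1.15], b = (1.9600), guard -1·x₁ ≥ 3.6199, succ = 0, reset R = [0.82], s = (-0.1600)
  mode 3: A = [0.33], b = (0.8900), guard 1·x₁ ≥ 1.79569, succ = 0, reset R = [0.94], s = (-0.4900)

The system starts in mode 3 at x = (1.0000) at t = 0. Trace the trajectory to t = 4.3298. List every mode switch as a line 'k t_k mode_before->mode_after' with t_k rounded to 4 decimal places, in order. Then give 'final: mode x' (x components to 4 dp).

1 0.5907 3->0
2 1.1577 0->3
3 2.9189 3->0
4 3.4859 0->3
final: 3 0.6222

Mode 3: guard c·x = 1.7957 hit at Δt = 0.5907 (t = 0.5907), x⁻ = (1.7957) → reset → x⁺ = (1.1979), jump to mode 0
Mode 0: guard c·x = 0.0437 hit at Δt = 0.5670 (t = 1.1577), x⁻ = (-0.0437) → reset → x⁺ = (-0.1846), jump to mode 3
Mode 3: guard c·x = 1.7957 hit at Δt = 1.7612 (t = 2.9189), x⁻ = (1.7957) → reset → x⁺ = (1.1979), jump to mode 0
Mode 0: guard c·x = 0.0437 hit at Δt = 0.5670 (t = 3.4859), x⁻ = (-0.0437) → reset → x⁺ = (-0.1846), jump to mode 3
Mode 3: flow for 0.8439 to horizon, guard not reached → x = (0.6222)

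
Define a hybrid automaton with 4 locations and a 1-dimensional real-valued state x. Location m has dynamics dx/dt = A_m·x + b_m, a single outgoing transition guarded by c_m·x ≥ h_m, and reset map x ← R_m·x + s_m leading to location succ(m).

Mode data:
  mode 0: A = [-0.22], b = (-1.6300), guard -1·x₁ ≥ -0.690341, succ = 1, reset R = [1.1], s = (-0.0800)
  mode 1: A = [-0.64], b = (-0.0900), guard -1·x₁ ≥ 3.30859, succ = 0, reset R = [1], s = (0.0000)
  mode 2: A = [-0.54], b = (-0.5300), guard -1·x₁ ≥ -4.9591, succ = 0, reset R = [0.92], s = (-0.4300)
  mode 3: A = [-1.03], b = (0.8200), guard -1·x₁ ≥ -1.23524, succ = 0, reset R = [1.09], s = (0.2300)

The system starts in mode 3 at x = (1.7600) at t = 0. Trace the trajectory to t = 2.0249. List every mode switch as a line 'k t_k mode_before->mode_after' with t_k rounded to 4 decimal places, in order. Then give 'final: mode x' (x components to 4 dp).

Mode 3: guard c·x = -1.2352 hit at Δt = 0.7633 (t = 0.7633), x⁻ = (1.2352) → reset → x⁺ = (1.5764), jump to mode 0
Mode 0: guard c·x = -0.6903 hit at Δt = 0.4719 (t = 1.2352), x⁻ = (0.6903) → reset → x⁺ = (0.6794), jump to mode 1
Mode 1: flow for 0.7897 to horizon, guard not reached → x = (0.3540)

1 0.7633 3->0
2 1.2352 0->1
final: 1 0.3540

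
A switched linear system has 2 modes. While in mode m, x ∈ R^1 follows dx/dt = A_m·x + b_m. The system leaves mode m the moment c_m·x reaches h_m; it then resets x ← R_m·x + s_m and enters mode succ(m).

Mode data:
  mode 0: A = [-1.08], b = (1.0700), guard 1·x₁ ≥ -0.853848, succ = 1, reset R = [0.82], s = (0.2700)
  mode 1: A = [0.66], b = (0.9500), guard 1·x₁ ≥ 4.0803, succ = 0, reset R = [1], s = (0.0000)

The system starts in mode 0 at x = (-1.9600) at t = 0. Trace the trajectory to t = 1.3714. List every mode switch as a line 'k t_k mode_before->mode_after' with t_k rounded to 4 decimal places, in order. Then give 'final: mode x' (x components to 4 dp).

Mode 0: guard c·x = -0.8538 hit at Δt = 0.4350 (t = 0.4350), x⁻ = (-0.8538) → reset → x⁺ = (-0.4302), jump to mode 1
Mode 1: flow for 0.9364 to horizon, guard not reached → x = (0.4330)

1 0.4350 0->1
final: 1 0.4330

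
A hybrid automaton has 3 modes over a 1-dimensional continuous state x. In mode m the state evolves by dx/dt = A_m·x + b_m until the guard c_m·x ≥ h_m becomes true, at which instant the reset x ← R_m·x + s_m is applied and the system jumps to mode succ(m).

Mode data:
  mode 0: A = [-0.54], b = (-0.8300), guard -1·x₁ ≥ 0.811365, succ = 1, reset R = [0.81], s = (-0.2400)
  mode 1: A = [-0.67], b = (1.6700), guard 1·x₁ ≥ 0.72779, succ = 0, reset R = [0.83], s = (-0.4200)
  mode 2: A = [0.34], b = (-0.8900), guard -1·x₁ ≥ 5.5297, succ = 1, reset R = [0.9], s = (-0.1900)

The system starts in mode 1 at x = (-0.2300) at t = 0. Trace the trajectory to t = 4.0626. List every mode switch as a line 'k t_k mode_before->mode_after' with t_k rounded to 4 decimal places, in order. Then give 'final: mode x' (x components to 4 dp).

Mode 1: guard c·x = 0.7278 hit at Δt = 0.6471 (t = 0.6471), x⁻ = (0.7278) → reset → x⁺ = (0.1841), jump to mode 0
Mode 0: guard c·x = 0.8114 hit at Δt = 1.5993 (t = 2.2464), x⁻ = (-0.8114) → reset → x⁺ = (-0.8972), jump to mode 1
Mode 1: guard c·x = 0.7278 hit at Δt = 0.9742 (t = 3.2206), x⁻ = (0.7278) → reset → x⁺ = (0.1841), jump to mode 0
Mode 0: flow for 0.8420 to horizon, guard not reached → x = (-0.4447)

1 0.6471 1->0
2 2.2464 0->1
3 3.2206 1->0
final: 0 -0.4447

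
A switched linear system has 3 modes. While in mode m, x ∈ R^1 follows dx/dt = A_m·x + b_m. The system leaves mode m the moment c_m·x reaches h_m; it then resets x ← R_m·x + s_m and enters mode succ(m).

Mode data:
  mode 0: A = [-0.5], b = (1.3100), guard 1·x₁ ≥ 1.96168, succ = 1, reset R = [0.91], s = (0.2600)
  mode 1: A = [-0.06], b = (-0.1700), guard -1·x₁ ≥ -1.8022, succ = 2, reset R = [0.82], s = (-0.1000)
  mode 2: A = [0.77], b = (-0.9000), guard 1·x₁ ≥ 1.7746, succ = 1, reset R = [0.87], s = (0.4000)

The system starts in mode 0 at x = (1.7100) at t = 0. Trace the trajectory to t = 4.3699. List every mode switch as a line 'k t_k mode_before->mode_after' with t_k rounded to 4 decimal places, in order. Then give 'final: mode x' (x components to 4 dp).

Mode 0: guard c·x = 1.9617 hit at Δt = 0.6475 (t = 0.6475), x⁻ = (1.9617) → reset → x⁺ = (2.0451), jump to mode 1
Mode 1: guard c·x = -1.8022 hit at Δt = 0.8513 (t = 1.4988), x⁻ = (1.8022) → reset → x⁺ = (1.3778), jump to mode 2
Mode 2: guard c·x = 1.7746 hit at Δt = 1.3822 (t = 2.8810), x⁻ = (1.7746) → reset → x⁺ = (1.9439), jump to mode 1
Mode 1: guard c·x = -1.8022 hit at Δt = 0.5018 (t = 3.3829), x⁻ = (1.8022) → reset → x⁺ = (1.3778), jump to mode 2
Mode 2: flow for 0.9870 to horizon, guard not reached → x = (1.6157)

1 0.6475 0->1
2 1.4988 1->2
3 2.8810 2->1
4 3.3829 1->2
final: 2 1.6157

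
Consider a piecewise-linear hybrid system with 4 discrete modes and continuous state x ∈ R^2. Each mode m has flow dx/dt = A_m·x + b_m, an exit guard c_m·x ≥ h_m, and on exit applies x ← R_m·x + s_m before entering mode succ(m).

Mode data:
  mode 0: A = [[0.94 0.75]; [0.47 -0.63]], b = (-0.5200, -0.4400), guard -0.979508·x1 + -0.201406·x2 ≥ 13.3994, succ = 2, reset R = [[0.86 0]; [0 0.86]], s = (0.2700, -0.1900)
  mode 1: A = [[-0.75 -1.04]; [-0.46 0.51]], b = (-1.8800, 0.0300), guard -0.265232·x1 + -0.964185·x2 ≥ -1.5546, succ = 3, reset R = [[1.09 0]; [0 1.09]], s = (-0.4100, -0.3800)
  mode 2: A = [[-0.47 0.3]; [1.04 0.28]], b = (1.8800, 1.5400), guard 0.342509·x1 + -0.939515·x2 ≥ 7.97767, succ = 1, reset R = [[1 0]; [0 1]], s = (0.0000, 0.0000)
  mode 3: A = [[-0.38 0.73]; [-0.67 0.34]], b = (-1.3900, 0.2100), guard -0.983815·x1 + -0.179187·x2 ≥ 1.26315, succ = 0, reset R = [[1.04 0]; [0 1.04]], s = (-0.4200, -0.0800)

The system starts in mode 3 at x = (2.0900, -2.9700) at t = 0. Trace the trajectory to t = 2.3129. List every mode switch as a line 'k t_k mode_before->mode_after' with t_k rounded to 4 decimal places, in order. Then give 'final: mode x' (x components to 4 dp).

Mode 3: guard c·x = 1.2631 hit at Δt = 0.6288 (t = 0.6288), x⁻ = (-0.5734, -3.9010) → reset → x⁺ = (-1.0164, -4.1371), jump to mode 0
Mode 0: guard c·x = 13.3994 hit at Δt = 1.3267 (t = 1.9555), x⁻ = (-12.6729, -4.8965) → reset → x⁺ = (-10.6287, -4.4010), jump to mode 2
Mode 2: flow for 0.3574 to horizon, guard not reached → x = (-8.9909, -8.1037)

1 0.6288 3->0
2 1.9555 0->2
final: 2 -8.9909 -8.1037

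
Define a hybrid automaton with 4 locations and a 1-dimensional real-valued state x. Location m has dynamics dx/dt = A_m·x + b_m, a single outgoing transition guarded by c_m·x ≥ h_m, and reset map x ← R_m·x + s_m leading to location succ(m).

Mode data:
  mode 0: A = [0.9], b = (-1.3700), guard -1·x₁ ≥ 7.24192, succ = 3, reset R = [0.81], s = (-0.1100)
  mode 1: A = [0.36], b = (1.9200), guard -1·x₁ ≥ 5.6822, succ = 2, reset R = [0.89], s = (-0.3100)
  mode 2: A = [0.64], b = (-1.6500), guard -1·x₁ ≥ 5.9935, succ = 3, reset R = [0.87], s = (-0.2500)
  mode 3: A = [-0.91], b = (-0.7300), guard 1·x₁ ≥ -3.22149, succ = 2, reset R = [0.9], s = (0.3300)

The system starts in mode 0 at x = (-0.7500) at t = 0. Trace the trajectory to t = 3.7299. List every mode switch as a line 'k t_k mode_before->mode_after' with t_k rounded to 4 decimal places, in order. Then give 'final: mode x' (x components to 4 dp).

1 1.4999 0->3
2 2.3352 3->2
3 3.1320 2->3
final: 3 -3.5080

Mode 0: guard c·x = 7.2419 hit at Δt = 1.4999 (t = 1.4999), x⁻ = (-7.2419) → reset → x⁺ = (-5.9760), jump to mode 3
Mode 3: guard c·x = -3.2215 hit at Δt = 0.8353 (t = 2.3352), x⁻ = (-3.2215) → reset → x⁺ = (-2.5693), jump to mode 2
Mode 2: guard c·x = 5.9935 hit at Δt = 0.7968 (t = 3.1320), x⁻ = (-5.9935) → reset → x⁺ = (-5.4643), jump to mode 3
Mode 3: flow for 0.5979 to horizon, guard not reached → x = (-3.5080)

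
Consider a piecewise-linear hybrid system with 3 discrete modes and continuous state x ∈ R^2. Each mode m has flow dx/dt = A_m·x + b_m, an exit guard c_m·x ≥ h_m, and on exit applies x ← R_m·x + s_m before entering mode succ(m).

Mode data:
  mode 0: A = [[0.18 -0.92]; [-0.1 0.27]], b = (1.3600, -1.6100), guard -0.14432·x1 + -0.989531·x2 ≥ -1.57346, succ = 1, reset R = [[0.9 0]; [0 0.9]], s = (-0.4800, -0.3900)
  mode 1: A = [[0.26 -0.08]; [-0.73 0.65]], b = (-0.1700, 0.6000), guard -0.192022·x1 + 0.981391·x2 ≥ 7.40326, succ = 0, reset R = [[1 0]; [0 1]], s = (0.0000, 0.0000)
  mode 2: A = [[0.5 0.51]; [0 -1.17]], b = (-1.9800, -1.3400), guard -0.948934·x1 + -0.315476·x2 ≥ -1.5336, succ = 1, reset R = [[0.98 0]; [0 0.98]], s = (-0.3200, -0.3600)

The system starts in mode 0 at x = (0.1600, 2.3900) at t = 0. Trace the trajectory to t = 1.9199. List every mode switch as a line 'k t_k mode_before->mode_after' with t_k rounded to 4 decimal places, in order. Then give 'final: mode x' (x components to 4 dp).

Mode 0: guard c·x = -1.5735 hit at Δt = 0.7264 (t = 0.7264), x⁻ = (-0.2072, 1.6203) → reset → x⁺ = (-0.6665, 1.0683), jump to mode 1
Mode 1: flow for 1.1935 to horizon, guard not reached → x = (-1.4253, 4.6545)

1 0.7264 0->1
final: 1 -1.4253 4.6545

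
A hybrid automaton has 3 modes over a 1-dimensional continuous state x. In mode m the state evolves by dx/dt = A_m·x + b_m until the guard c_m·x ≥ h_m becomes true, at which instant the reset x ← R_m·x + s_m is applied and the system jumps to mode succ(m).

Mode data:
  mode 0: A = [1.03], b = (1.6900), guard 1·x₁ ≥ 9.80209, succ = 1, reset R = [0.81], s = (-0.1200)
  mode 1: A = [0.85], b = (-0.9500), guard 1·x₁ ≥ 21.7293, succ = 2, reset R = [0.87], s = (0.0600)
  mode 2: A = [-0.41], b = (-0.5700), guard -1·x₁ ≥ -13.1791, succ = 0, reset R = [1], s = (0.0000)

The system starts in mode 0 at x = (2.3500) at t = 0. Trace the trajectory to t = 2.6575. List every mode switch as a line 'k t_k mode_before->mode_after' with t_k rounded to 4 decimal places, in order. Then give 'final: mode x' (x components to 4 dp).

1 1.0227 0->1
2 2.3444 1->2
final: 2 16.5123

Mode 0: guard c·x = 9.8021 hit at Δt = 1.0227 (t = 1.0227), x⁻ = (9.8021) → reset → x⁺ = (7.8197), jump to mode 1
Mode 1: guard c·x = 21.7293 hit at Δt = 1.3217 (t = 2.3444), x⁻ = (21.7293) → reset → x⁺ = (18.9645), jump to mode 2
Mode 2: flow for 0.3131 to horizon, guard not reached → x = (16.5123)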